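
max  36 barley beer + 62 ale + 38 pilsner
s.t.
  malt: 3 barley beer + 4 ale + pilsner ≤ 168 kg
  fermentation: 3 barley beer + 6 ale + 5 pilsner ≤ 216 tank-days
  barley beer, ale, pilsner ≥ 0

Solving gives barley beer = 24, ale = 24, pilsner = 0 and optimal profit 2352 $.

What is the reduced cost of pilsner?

Both malt and fermentation are binding at x*.
Dual feasibility on the basic columns requires 3·y_malt + 3·y_fermentation = 36, 4·y_malt + 6·y_fermentation = 62.
Solving: y_malt = 5, y_fermentation = 7.
Reduced cost of pilsner: c₃ − yᵀa₃ = 38 − (5·1 + 7·5) = 38 − 40 = -2.

-2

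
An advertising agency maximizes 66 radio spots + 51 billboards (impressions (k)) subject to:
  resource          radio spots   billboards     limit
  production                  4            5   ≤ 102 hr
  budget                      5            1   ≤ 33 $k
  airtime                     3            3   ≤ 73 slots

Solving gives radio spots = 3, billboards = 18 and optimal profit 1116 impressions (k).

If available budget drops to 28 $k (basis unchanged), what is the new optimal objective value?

1086

At the optimum: production uses 102 of 102 (binding); budget uses 33 of 33 (binding); airtime uses 63 of 73 (slack = 10).
Slack constraints have shadow price 0 (complementary slackness).
Dual feasibility on the basic columns requires 4·y_production + 5·y_budget = 66, 5·y_production + 1·y_budget = 51.
→ y_production = 9 and y_budget = 6.
Δz = y_budget·Δb = 6 × (-5) = -30, so new z* = 1116 − 30 = 1086.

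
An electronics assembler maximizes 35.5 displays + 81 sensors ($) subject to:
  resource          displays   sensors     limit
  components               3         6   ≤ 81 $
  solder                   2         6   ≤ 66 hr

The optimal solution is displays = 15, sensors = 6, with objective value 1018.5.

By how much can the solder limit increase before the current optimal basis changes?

15

Binding constraints: components, solder. The basis is B = [[3,6],[2,6]] with det 6.
Per unit increase in solder, x* moves by d = (-1, 0.5).
The basis stays optimal until displays reaches 0; allowable increase = 15 hr.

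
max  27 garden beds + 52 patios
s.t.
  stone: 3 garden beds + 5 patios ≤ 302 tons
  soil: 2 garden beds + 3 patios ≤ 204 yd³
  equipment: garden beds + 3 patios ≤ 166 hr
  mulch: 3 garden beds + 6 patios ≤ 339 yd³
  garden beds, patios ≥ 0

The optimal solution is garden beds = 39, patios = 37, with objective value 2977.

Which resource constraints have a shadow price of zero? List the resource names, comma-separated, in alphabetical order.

stone: 302/302 (binding)
soil: 189/204 (slack 15)
equipment: 150/166 (slack 16)
mulch: 339/339 (binding)
By complementary slackness, a constraint with positive slack has shadow price 0 → equipment, soil.

equipment, soil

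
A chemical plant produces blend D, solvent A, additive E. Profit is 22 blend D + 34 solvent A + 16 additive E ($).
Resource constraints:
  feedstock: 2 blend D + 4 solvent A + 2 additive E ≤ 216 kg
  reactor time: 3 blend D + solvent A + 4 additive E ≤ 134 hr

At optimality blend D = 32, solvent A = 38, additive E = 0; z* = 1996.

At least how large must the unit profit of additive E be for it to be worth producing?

Both feedstock and reactor time are binding at x*.
From A_Bᵀ y = c: 2·y_feedstock + 3·y_reactor time = 22; 4·y_feedstock + 1·y_reactor time = 34.
This yields shadow prices y_feedstock = 8, y_reactor time = 2.
additive E enters the basis when its profit ≥ yᵀa₃ = 8·2 + 2·4 = 24.

24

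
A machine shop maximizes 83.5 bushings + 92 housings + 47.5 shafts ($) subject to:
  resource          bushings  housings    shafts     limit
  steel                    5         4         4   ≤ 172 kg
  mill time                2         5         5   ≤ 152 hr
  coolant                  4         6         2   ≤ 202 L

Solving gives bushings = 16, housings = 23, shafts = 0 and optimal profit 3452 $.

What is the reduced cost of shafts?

At the optimum: steel uses 172 of 172 (binding); mill time uses 147 of 152 (slack = 5); coolant uses 202 of 202 (binding).
Since mill time is not tight, its dual is 0.
From A_Bᵀ y = c: 5·y_steel + 4·y_coolant = 83.5; 4·y_steel + 6·y_coolant = 92.
Solving: y_steel = 9.5, y_coolant = 9.
Reduced cost of shafts: c₃ − yᵀa₃ = 47.5 − (9.5·4 + 9·2) = 47.5 − 56 = -8.5.

-8.5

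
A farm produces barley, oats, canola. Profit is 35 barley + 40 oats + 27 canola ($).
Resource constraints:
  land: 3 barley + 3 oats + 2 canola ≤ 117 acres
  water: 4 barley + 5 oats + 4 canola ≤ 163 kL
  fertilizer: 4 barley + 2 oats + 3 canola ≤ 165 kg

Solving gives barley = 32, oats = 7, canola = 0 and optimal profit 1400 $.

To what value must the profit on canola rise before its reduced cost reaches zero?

30

Binding: land and water. Non-binding: fertilizer (23 unused).
Slack constraints have shadow price 0 (complementary slackness).
The binding rows give the dual system: 3·y_land + 4·y_water = 35 and 3·y_land + 5·y_water = 40.
This yields shadow prices y_land = 5, y_water = 5.
canola enters the basis when its profit ≥ yᵀa₃ = 5·2 + 5·4 = 30.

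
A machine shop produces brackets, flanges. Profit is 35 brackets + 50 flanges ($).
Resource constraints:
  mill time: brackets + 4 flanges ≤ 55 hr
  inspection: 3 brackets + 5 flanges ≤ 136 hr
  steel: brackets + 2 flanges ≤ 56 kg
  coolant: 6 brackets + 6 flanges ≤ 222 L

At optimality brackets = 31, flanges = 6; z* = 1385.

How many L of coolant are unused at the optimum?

0

coolant used = 6·31 + 6·6 = 222; slack = 222 − 222 = 0.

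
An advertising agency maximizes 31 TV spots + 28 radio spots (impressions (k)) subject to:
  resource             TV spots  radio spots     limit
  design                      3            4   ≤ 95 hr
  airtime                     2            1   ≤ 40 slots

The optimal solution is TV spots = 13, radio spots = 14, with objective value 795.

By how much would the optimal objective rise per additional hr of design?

5

At the optimum: design uses 95 of 95 (binding); airtime uses 40 of 40 (binding).
The binding rows give the dual system: 3·y_design + 2·y_airtime = 31 and 4·y_design + 1·y_airtime = 28.
Solving: y_design = 5, y_airtime = 8.
Shadow price of design = 5.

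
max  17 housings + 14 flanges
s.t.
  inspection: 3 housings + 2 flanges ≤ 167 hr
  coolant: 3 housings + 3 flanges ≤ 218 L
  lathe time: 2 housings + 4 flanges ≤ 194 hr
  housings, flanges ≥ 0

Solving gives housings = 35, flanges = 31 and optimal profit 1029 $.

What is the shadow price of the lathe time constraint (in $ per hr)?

1

Binding: inspection and lathe time. Non-binding: coolant (20 unused).
Since coolant is not tight, its dual is 0.
From A_Bᵀ y = c: 3·y_inspection + 2·y_lathe time = 17; 2·y_inspection + 4·y_lathe time = 14.
→ y_inspection = 5 and y_lathe time = 1.
Shadow price of lathe time = 1.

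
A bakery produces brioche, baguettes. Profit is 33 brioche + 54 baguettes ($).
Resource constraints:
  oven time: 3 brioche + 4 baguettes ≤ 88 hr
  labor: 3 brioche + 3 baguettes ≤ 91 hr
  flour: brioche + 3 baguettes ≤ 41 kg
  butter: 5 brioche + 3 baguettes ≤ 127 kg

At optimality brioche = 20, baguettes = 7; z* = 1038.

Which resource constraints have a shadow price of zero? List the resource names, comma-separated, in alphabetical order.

butter, labor

oven time: 88/88 (binding)
labor: 81/91 (slack 10)
flour: 41/41 (binding)
butter: 121/127 (slack 6)
By complementary slackness, a constraint with positive slack has shadow price 0 → butter, labor.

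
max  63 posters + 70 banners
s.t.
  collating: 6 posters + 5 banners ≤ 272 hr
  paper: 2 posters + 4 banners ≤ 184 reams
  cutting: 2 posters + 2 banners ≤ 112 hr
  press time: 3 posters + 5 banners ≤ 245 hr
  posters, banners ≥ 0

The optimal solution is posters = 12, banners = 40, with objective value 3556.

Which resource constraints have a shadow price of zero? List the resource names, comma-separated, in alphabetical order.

collating: 272/272 (binding)
paper: 184/184 (binding)
cutting: 104/112 (slack 8)
press time: 236/245 (slack 9)
By complementary slackness, a constraint with positive slack has shadow price 0 → cutting, press time.

cutting, press time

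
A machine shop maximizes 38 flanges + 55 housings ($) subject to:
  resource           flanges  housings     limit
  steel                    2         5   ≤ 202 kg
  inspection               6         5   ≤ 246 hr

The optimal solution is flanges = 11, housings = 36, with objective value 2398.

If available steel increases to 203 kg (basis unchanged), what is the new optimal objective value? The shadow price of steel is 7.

2405

Δb = 1, so new z* = 2398 + (7)·(1) = 2398 + 7 = 2405.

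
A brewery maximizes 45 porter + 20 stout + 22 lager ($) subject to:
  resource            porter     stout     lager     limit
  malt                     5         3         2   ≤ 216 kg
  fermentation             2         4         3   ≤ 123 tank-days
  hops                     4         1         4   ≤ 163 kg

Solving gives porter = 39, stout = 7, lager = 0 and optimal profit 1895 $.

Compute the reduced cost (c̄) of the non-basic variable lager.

-8

At the optimum: malt uses 216 of 216 (binding); fermentation uses 106 of 123 (slack = 17); hops uses 163 of 163 (binding).
By complementary slackness, y = 0 for the non-binding constraint.
From A_Bᵀ y = c: 5·y_malt + 4·y_hops = 45; 3·y_malt + 1·y_hops = 20.
This yields shadow prices y_malt = 5, y_hops = 5.
Reduced cost of lager: c₃ − yᵀa₃ = 22 − (5·2 + 5·4) = 22 − 30 = -8.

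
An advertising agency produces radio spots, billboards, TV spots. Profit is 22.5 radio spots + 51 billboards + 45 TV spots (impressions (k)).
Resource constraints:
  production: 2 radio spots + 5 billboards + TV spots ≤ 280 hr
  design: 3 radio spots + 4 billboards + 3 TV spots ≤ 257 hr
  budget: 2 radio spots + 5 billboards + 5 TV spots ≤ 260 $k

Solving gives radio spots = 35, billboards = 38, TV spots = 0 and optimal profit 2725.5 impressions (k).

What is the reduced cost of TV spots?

Binding: design and budget. Non-binding: production (20 unused).
Since production is not tight, its dual is 0.
Dual feasibility on the basic columns requires 3·y_design + 2·y_budget = 22.5, 4·y_design + 5·y_budget = 51.
This yields shadow prices y_design = 1.5, y_budget = 9.
Reduced cost of TV spots: c₃ − yᵀa₃ = 45 − (1.5·3 + 9·5) = 45 − 49.5 = -4.5.

-4.5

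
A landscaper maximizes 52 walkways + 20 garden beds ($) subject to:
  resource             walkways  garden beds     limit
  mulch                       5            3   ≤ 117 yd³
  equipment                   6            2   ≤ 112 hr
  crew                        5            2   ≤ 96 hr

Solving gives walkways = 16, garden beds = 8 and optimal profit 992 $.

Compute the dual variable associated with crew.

At the optimum: mulch uses 104 of 117 (slack = 13); equipment uses 112 of 112 (binding); crew uses 96 of 96 (binding).
Slack constraints have shadow price 0 (complementary slackness).
From A_Bᵀ y = c: 6·y_equipment + 5·y_crew = 52; 2·y_equipment + 2·y_crew = 20.
This yields shadow prices y_equipment = 2, y_crew = 8.
Shadow price of crew = 8.

8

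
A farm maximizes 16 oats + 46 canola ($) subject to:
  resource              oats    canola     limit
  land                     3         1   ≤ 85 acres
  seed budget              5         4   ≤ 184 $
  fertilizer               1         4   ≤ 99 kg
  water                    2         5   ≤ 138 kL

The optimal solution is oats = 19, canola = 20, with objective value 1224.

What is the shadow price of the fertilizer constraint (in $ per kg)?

4

Check each constraint at x*: land 77/85 (slack 8); seed budget 175/184 (slack 9); fertilizer 99/99 (tight); water 138/138 (tight).
Since land, seed budget are not tight, their duals are 0.
From A_Bᵀ y = c: 1·y_fertilizer + 2·y_water = 16; 4·y_fertilizer + 5·y_water = 46.
This yields shadow prices y_fertilizer = 4, y_water = 6.
Shadow price of fertilizer = 4.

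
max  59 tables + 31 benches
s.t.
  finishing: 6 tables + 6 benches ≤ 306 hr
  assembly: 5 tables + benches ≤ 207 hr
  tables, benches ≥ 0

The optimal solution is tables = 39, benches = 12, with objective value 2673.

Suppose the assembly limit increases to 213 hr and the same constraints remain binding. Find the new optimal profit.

At the optimum: finishing uses 306 of 306 (binding); assembly uses 207 of 207 (binding).
The binding rows give the dual system: 6·y_finishing + 5·y_assembly = 59 and 6·y_finishing + 1·y_assembly = 31.
This yields shadow prices y_finishing = 4, y_assembly = 7.
Δz = y_assembly·Δb = 7 × (6) = 42, so new z* = 2673 + 42 = 2715.

2715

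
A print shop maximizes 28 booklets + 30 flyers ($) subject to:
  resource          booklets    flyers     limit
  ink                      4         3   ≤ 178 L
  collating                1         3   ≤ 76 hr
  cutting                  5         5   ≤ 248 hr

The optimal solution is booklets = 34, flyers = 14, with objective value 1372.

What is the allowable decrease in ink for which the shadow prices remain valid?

Binding constraints: ink, collating. The basis is B = [[4,3],[1,3]] with det 9.
Per unit decrease in ink, x* moves by d = (-0.3333, 0.1111).
The basis stays optimal until booklets reaches 0; allowable decrease = 102 L.

102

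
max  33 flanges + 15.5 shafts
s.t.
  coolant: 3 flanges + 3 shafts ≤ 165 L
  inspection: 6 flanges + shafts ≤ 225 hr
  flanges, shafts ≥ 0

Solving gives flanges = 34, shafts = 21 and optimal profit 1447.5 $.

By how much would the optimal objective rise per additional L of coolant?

Both coolant and inspection are binding at x*.
Dual feasibility on the basic columns requires 3·y_coolant + 6·y_inspection = 33, 3·y_coolant + 1·y_inspection = 15.5.
This yields shadow prices y_coolant = 4, y_inspection = 3.5.
Shadow price of coolant = 4.

4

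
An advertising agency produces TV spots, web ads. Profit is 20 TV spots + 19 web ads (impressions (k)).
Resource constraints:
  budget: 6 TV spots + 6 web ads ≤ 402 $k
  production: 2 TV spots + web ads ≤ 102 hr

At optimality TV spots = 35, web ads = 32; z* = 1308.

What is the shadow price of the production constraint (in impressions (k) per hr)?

1

Both budget and production are binding at x*.
The binding rows give the dual system: 6·y_budget + 2·y_production = 20 and 6·y_budget + 1·y_production = 19.
→ y_budget = 3 and y_production = 1.
Shadow price of production = 1.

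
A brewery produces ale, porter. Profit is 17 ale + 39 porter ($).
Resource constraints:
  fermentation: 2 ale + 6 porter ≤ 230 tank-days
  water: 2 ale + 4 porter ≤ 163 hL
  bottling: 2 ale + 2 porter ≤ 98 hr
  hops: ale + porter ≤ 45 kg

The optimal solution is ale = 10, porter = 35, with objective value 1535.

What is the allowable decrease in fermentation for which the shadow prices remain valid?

140

Binding constraints: fermentation, hops. The basis is B = [[2,6],[1,1]] with det -4.
Per unit decrease in fermentation, x* moves by d = (0.25, -0.25).
The basis stays optimal until porter reaches 0; allowable decrease = 140 tank-days.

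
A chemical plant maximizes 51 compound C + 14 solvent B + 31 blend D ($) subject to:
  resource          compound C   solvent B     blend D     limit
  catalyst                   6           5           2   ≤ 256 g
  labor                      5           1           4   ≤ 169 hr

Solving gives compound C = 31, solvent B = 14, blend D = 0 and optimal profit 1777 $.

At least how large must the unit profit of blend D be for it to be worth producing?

38

At the optimum: catalyst uses 256 of 256 (binding); labor uses 169 of 169 (binding).
The binding rows give the dual system: 6·y_catalyst + 5·y_labor = 51 and 5·y_catalyst + 1·y_labor = 14.
Solving: y_catalyst = 1, y_labor = 9.
blend D enters the basis when its profit ≥ yᵀa₃ = 1·2 + 9·4 = 38.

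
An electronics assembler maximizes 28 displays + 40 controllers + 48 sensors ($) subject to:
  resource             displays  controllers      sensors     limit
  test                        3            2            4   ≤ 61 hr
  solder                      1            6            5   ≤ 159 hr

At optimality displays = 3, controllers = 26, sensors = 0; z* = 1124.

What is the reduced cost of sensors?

At the optimum: test uses 61 of 61 (binding); solder uses 159 of 159 (binding).
From A_Bᵀ y = c: 3·y_test + 1·y_solder = 28; 2·y_test + 6·y_solder = 40.
→ y_test = 8 and y_solder = 4.
Reduced cost of sensors: c₃ − yᵀa₃ = 48 − (8·4 + 4·5) = 48 − 52 = -4.

-4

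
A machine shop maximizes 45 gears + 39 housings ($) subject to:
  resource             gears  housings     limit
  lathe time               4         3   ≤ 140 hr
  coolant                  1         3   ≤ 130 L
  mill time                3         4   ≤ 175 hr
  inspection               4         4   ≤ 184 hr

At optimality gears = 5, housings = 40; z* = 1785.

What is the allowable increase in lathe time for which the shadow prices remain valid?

Binding constraints: lathe time, mill time. The basis is B = [[4,3],[3,4]] with det 7.
Per unit increase in lathe time, x* moves by d = (0.5714, -0.4286).
The basis stays optimal until inspection becomes binding; allowable increase = 7 hr.

7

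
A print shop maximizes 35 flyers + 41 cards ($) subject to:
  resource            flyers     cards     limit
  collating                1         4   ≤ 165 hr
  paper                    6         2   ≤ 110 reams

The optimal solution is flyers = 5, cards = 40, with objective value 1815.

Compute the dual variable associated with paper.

4.5

Both collating and paper are binding at x*.
The binding rows give the dual system: 1·y_collating + 6·y_paper = 35 and 4·y_collating + 2·y_paper = 41.
This yields shadow prices y_collating = 8, y_paper = 4.5.
Shadow price of paper = 4.5.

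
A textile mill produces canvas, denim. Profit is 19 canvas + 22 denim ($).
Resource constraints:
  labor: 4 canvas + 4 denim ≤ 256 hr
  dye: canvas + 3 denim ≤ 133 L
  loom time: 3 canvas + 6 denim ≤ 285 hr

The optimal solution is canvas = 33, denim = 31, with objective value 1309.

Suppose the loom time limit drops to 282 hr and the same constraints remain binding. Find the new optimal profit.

At the optimum: labor uses 256 of 256 (binding); dye uses 126 of 133 (slack = 7); loom time uses 285 of 285 (binding).
Since dye is not tight, its dual is 0.
Dual feasibility on the basic columns requires 4·y_labor + 3·y_loom time = 19, 4·y_labor + 6·y_loom time = 22.
This yields shadow prices y_labor = 4, y_loom time = 1.
Δz = y_loom time·Δb = 1 × (-3) = -3, so new z* = 1309 − 3 = 1306.

1306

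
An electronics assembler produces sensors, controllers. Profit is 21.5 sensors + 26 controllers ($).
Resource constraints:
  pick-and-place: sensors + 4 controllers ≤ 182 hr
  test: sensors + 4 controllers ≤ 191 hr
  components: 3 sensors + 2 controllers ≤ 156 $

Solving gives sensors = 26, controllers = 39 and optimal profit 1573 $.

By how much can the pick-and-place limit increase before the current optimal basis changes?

9

Binding constraints: pick-and-place, components. The basis is B = [[1,4],[3,2]] with det -10.
Per unit increase in pick-and-place, x* moves by d = (-0.2, 0.3).
The basis stays optimal until test becomes binding; allowable increase = 9 hr.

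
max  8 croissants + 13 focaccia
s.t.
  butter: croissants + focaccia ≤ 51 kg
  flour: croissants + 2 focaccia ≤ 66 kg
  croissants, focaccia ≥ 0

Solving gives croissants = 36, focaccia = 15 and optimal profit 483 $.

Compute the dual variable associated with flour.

At the optimum: butter uses 51 of 51 (binding); flour uses 66 of 66 (binding).
From A_Bᵀ y = c: 1·y_butter + 1·y_flour = 8; 1·y_butter + 2·y_flour = 13.
This yields shadow prices y_butter = 3, y_flour = 5.
Shadow price of flour = 5.

5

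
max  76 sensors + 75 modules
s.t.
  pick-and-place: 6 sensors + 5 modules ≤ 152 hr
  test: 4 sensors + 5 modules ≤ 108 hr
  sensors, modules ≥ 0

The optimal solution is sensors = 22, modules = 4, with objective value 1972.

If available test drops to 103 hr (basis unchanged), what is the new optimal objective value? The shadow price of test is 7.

1937

Δb = -5, so new z* = 1972 + (7)·(-5) = 1972 − 35 = 1937.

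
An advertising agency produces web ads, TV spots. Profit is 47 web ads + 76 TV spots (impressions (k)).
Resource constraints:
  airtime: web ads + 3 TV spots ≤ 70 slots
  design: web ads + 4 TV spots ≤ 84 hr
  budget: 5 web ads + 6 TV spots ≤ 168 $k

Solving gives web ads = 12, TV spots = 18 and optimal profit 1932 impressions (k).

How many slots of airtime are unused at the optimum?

airtime used = 1·12 + 3·18 = 66; slack = 70 − 66 = 4.

4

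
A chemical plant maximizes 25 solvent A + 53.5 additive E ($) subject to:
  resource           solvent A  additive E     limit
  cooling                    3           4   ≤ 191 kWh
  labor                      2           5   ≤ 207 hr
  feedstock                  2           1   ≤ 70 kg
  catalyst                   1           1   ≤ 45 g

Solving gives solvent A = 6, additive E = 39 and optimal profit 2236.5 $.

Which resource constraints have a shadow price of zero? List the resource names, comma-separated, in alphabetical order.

cooling: 174/191 (slack 17)
labor: 207/207 (binding)
feedstock: 51/70 (slack 19)
catalyst: 45/45 (binding)
By complementary slackness, a constraint with positive slack has shadow price 0 → cooling, feedstock.

cooling, feedstock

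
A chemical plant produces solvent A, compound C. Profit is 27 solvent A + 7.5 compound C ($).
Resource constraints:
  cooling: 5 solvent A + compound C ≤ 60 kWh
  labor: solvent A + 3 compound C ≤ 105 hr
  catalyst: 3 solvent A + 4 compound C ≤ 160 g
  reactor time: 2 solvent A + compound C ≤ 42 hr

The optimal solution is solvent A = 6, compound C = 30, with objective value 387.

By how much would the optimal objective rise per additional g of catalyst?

0

Check each constraint at x*: cooling 60/60 (tight); labor 96/105 (slack 9); catalyst 138/160 (slack 22); reactor time 42/42 (tight).
Slack constraints have shadow price 0 (complementary slackness).
The binding rows give the dual system: 5·y_cooling + 2·y_reactor time = 27 and 1·y_cooling + 1·y_reactor time = 7.5.
This yields shadow prices y_cooling = 4, y_reactor time = 3.5.
Shadow price of catalyst = 0.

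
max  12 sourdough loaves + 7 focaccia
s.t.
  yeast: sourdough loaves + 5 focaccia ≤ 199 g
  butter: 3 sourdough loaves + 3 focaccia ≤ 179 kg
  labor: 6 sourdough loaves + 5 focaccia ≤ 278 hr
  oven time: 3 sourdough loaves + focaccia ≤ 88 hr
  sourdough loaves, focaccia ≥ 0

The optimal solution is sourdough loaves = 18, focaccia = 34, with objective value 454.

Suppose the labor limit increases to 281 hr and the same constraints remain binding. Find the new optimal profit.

457

At the optimum: yeast uses 188 of 199 (slack = 11); butter uses 156 of 179 (slack = 23); labor uses 278 of 278 (binding); oven time uses 88 of 88 (binding).
Slack constraints have shadow price 0 (complementary slackness).
From A_Bᵀ y = c: 6·y_labor + 3·y_oven time = 12; 5·y_labor + 1·y_oven time = 7.
This yields shadow prices y_labor = 1, y_oven time = 2.
Δz = y_labor·Δb = 1 × (3) = 3, so new z* = 454 + 3 = 457.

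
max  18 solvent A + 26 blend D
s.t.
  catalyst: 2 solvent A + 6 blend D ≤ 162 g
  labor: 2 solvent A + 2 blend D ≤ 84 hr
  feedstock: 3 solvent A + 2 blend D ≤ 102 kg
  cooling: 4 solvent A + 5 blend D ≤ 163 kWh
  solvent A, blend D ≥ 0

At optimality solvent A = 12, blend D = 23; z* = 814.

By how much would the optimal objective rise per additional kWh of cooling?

Binding: catalyst and cooling. Non-binding: labor (14 unused), feedstock (20 unused).
By complementary slackness, y = 0 for the non-binding constraints.
Dual feasibility on the basic columns requires 2·y_catalyst + 4·y_cooling = 18, 6·y_catalyst + 5·y_cooling = 26.
This yields shadow prices y_catalyst = 1, y_cooling = 4.
Shadow price of cooling = 4.

4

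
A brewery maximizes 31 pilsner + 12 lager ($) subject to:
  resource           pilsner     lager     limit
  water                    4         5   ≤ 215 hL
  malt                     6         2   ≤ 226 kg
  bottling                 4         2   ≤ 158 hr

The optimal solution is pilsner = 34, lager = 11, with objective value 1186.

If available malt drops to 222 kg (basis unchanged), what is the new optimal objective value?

1172

At the optimum: water uses 191 of 215 (slack = 24); malt uses 226 of 226 (binding); bottling uses 158 of 158 (binding).
By complementary slackness, y = 0 for the non-binding constraint.
From A_Bᵀ y = c: 6·y_malt + 4·y_bottling = 31; 2·y_malt + 2·y_bottling = 12.
Solving: y_malt = 3.5, y_bottling = 2.5.
Δz = y_malt·Δb = 3.5 × (-4) = -14, so new z* = 1186 − 14 = 1172.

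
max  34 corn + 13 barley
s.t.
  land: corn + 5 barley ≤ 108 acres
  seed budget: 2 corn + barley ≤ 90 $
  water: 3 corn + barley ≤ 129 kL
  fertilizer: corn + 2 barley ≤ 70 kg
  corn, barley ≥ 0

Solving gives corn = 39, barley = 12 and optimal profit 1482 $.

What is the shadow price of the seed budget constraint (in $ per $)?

Binding: seed budget and water. Non-binding: land (9 unused), fertilizer (7 unused).
Slack constraints have shadow price 0 (complementary slackness).
Dual feasibility on the basic columns requires 2·y_seed budget + 3·y_water = 34, 1·y_seed budget + 1·y_water = 13.
This yields shadow prices y_seed budget = 5, y_water = 8.
Shadow price of seed budget = 5.

5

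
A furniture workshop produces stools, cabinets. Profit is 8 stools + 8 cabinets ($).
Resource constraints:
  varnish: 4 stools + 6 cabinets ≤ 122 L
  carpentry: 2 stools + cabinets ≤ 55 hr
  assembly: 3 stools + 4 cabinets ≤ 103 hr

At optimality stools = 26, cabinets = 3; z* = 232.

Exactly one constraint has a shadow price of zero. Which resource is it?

varnish: 122/122 (binding)
carpentry: 55/55 (binding)
assembly: 90/103 (slack 13)
By complementary slackness, a constraint with positive slack has shadow price 0 → assembly.

assembly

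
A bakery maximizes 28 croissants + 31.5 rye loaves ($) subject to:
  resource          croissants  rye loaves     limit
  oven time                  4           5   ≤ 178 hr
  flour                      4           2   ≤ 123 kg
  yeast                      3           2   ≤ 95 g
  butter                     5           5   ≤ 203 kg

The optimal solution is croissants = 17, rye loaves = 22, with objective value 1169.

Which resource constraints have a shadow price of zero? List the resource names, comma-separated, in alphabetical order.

oven time: 178/178 (binding)
flour: 112/123 (slack 11)
yeast: 95/95 (binding)
butter: 195/203 (slack 8)
By complementary slackness, a constraint with positive slack has shadow price 0 → butter, flour.

butter, flour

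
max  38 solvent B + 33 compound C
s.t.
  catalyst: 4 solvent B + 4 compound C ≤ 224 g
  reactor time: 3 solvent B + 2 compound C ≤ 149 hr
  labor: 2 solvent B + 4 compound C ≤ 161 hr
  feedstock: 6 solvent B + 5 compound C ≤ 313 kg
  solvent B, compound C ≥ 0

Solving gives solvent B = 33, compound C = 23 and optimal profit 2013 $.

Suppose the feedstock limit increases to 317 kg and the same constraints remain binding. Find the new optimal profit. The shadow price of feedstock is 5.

Δb = 4, so new z* = 2013 + (5)·(4) = 2013 + 20 = 2033.

2033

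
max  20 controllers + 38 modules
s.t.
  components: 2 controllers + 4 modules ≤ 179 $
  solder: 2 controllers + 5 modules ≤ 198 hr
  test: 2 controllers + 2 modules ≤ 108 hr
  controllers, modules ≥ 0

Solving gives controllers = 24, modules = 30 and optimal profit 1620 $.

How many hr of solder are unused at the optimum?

0

solder used = 2·24 + 5·30 = 198; slack = 198 − 198 = 0.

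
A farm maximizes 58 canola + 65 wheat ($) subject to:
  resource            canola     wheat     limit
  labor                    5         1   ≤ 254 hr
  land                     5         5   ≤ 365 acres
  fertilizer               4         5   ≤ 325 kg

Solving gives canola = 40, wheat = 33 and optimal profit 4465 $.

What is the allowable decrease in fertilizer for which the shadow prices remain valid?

5.25

Binding constraints: land, fertilizer. The basis is B = [[5,5],[4,5]] with det 5.
Per unit decrease in fertilizer, x* moves by d = (1, -1).
The basis stays optimal until labor becomes binding; allowable decrease = 5.25 kg.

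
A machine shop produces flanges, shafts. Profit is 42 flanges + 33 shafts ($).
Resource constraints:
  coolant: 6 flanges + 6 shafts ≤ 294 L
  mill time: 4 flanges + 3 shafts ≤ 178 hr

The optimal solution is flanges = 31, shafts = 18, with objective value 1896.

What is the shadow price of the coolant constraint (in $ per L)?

Check each constraint at x*: coolant 294/294 (tight); mill time 178/178 (tight).
Dual feasibility on the basic columns requires 6·y_coolant + 4·y_mill time = 42, 6·y_coolant + 3·y_mill time = 33.
Solving: y_coolant = 1, y_mill time = 9.
Shadow price of coolant = 1.

1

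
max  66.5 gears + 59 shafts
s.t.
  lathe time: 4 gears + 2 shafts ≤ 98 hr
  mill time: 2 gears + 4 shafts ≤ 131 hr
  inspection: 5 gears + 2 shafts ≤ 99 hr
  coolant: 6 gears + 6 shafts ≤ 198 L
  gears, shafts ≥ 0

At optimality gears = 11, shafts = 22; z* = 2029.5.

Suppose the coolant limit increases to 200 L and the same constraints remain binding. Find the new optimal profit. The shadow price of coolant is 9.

Δb = 2, so new z* = 2029.5 + (9)·(2) = 2029.5 + 18 = 2047.5.

2047.5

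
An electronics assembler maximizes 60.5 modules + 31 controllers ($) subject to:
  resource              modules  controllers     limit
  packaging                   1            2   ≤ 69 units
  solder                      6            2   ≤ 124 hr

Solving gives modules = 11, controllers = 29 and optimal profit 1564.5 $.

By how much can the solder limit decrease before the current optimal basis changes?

55

Binding constraints: packaging, solder. The basis is B = [[1,2],[6,2]] with det -10.
Per unit decrease in solder, x* moves by d = (-0.2, 0.1).
The basis stays optimal until modules reaches 0; allowable decrease = 55 hr.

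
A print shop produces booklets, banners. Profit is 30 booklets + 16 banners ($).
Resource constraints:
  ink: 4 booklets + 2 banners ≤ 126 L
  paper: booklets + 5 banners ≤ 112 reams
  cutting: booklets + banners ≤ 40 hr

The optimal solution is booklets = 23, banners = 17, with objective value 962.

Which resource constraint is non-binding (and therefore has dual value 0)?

ink: 126/126 (binding)
paper: 108/112 (slack 4)
cutting: 40/40 (binding)
By complementary slackness, a constraint with positive slack has shadow price 0 → paper.

paper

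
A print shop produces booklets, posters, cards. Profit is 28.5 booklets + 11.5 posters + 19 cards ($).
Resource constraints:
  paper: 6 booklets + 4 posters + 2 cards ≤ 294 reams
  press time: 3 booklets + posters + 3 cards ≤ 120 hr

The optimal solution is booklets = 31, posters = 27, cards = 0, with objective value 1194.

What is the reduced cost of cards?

-5.5

Both paper and press time are binding at x*.
The binding rows give the dual system: 6·y_paper + 3·y_press time = 28.5 and 4·y_paper + 1·y_press time = 11.5.
→ y_paper = 1 and y_press time = 7.5.
Reduced cost of cards: c₃ − yᵀa₃ = 19 − (1·2 + 7.5·3) = 19 − 24.5 = -5.5.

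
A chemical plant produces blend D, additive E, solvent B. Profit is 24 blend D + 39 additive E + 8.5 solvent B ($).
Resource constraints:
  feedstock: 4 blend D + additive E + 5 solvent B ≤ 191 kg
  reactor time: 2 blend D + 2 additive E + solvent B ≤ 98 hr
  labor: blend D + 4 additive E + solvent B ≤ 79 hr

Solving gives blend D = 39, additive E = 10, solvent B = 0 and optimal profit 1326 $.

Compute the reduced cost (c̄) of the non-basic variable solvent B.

-6

Check each constraint at x*: feedstock 166/191 (slack 25); reactor time 98/98 (tight); labor 79/79 (tight).
Since feedstock is not tight, its dual is 0.
Dual feasibility on the basic columns requires 2·y_reactor time + 1·y_labor = 24, 2·y_reactor time + 4·y_labor = 39.
This yields shadow prices y_reactor time = 9.5, y_labor = 5.
Reduced cost of solvent B: c₃ − yᵀa₃ = 8.5 − (9.5·1 + 5·1) = 8.5 − 14.5 = -6.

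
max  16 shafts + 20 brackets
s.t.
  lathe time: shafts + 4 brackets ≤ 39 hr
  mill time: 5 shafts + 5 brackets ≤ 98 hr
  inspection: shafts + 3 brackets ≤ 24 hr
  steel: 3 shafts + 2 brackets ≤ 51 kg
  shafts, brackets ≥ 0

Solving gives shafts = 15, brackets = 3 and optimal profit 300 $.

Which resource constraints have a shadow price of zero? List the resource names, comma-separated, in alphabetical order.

lathe time: 27/39 (slack 12)
mill time: 90/98 (slack 8)
inspection: 24/24 (binding)
steel: 51/51 (binding)
By complementary slackness, a constraint with positive slack has shadow price 0 → lathe time, mill time.

lathe time, mill time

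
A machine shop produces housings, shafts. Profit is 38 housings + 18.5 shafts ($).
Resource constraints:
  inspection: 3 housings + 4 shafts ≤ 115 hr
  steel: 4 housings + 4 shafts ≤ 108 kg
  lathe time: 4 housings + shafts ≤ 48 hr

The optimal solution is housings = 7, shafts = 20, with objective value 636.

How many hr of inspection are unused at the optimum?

14

inspection used = 3·7 + 4·20 = 101; slack = 115 − 101 = 14.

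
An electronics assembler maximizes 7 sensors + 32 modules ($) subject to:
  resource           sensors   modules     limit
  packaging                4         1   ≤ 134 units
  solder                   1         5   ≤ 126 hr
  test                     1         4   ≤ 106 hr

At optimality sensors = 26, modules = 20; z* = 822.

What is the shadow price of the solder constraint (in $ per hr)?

4

Binding: solder and test. Non-binding: packaging (10 unused).
Slack constraints have shadow price 0 (complementary slackness).
Dual feasibility on the basic columns requires 1·y_solder + 1·y_test = 7, 5·y_solder + 4·y_test = 32.
Solving: y_solder = 4, y_test = 3.
Shadow price of solder = 4.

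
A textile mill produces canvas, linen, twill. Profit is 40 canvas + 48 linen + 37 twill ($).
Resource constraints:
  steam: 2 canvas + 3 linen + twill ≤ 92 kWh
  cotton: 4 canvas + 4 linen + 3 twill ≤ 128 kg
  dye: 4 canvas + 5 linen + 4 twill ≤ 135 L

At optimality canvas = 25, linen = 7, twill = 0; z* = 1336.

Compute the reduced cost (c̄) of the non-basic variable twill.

-1

Check each constraint at x*: steam 71/92 (slack 21); cotton 128/128 (tight); dye 135/135 (tight).
By complementary slackness, y = 0 for the non-binding constraint.
The binding rows give the dual system: 4·y_cotton + 4·y_dye = 40 and 4·y_cotton + 5·y_dye = 48.
Solving: y_cotton = 2, y_dye = 8.
Reduced cost of twill: c₃ − yᵀa₃ = 37 − (2·3 + 8·4) = 37 − 38 = -1.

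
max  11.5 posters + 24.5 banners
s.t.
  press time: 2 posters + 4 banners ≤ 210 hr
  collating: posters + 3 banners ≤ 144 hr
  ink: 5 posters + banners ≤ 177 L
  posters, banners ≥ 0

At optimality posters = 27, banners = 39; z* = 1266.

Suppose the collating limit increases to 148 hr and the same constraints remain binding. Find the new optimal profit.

1272

Check each constraint at x*: press time 210/210 (tight); collating 144/144 (tight); ink 174/177 (slack 3).
Slack constraints have shadow price 0 (complementary slackness).
From A_Bᵀ y = c: 2·y_press time + 1·y_collating = 11.5; 4·y_press time + 3·y_collating = 24.5.
Solving: y_press time = 5, y_collating = 1.5.
Δz = y_collating·Δb = 1.5 × (4) = 6, so new z* = 1266 + 6 = 1272.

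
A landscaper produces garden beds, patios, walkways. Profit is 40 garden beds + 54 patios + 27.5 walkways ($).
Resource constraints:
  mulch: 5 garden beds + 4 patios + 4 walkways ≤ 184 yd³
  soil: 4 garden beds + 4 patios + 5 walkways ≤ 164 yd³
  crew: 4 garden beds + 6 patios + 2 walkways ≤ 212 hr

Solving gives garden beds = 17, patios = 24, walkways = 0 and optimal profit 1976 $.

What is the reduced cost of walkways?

-1.5

At the optimum: mulch uses 181 of 184 (slack = 3); soil uses 164 of 164 (binding); crew uses 212 of 212 (binding).
By complementary slackness, y = 0 for the non-binding constraint.
Dual feasibility on the basic columns requires 4·y_soil + 4·y_crew = 40, 4·y_soil + 6·y_crew = 54.
→ y_soil = 3 and y_crew = 7.
Reduced cost of walkways: c₃ − yᵀa₃ = 27.5 − (3·5 + 7·2) = 27.5 − 29 = -1.5.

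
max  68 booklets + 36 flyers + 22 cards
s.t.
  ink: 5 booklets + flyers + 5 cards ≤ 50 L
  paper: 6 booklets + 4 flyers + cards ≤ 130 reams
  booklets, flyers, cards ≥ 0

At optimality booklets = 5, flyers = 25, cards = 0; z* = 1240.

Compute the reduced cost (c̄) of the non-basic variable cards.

-6

Check each constraint at x*: ink 50/50 (tight); paper 130/130 (tight).
From A_Bᵀ y = c: 5·y_ink + 6·y_paper = 68; 1·y_ink + 4·y_paper = 36.
Solving: y_ink = 4, y_paper = 8.
Reduced cost of cards: c₃ − yᵀa₃ = 22 − (4·5 + 8·1) = 22 − 28 = -6.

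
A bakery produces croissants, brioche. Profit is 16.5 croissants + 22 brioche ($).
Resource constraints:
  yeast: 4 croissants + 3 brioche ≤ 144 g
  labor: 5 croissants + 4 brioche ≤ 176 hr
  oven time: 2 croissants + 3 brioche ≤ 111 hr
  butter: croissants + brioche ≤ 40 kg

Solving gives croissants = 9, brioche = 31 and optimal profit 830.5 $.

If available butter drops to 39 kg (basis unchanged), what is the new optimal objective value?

At the optimum: yeast uses 129 of 144 (slack = 15); labor uses 169 of 176 (slack = 7); oven time uses 111 of 111 (binding); butter uses 40 of 40 (binding).
By complementary slackness, y = 0 for the non-binding constraints.
From A_Bᵀ y = c: 2·y_oven time + 1·y_butter = 16.5; 3·y_oven time + 1·y_butter = 22.
Solving: y_oven time = 5.5, y_butter = 5.5.
Δz = y_butter·Δb = 5.5 × (-1) = -5.5, so new z* = 830.5 − 5.5 = 825.

825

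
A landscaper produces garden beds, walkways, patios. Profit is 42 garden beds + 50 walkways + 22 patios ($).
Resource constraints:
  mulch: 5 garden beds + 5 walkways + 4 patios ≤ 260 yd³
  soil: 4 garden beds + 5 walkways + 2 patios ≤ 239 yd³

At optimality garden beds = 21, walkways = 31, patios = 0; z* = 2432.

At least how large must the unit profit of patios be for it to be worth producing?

Both mulch and soil are binding at x*.
From A_Bᵀ y = c: 5·y_mulch + 4·y_soil = 42; 5·y_mulch + 5·y_soil = 50.
This yields shadow prices y_mulch = 2, y_soil = 8.
patios enters the basis when its profit ≥ yᵀa₃ = 2·4 + 8·2 = 24.

24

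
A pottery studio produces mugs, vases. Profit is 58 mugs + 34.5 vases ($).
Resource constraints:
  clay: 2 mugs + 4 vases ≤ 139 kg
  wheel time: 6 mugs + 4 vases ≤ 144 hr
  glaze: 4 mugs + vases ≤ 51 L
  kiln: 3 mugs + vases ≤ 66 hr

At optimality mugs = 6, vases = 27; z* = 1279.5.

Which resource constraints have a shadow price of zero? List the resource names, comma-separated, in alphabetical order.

clay: 120/139 (slack 19)
wheel time: 144/144 (binding)
glaze: 51/51 (binding)
kiln: 45/66 (slack 21)
By complementary slackness, a constraint with positive slack has shadow price 0 → clay, kiln.

clay, kiln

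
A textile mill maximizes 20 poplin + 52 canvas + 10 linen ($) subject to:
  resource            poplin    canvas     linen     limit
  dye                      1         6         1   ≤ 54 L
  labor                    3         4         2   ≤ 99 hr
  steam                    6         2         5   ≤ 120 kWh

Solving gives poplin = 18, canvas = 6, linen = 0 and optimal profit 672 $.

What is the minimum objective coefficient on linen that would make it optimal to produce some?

Binding: dye and steam. Non-binding: labor (21 unused).
Since labor is not tight, its dual is 0.
Dual feasibility on the basic columns requires 1·y_dye + 6·y_steam = 20, 6·y_dye + 2·y_steam = 52.
This yields shadow prices y_dye = 8, y_steam = 2.
linen enters the basis when its profit ≥ yᵀa₃ = 8·1 + 2·5 = 18.

18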